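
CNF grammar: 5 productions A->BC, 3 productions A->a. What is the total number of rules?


CNF allows two rule forms:
  A -> BC (binary): 5 rules
  A -> a (terminal): 3 rules
Total = 5 + 3 = 8

8


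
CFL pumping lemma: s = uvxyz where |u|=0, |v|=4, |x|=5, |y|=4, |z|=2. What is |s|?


|s| = |u| + |v| + |x| + |y| + |z|
= 0 + 4 + 5 + 4 + 2
= 4 + 5 + 6
= 9 + 6
= 15

15


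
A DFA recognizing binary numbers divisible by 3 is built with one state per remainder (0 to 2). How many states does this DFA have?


Divisibility by 3 is tracked via the remainder mod 3: 0, 1, ..., 2
The construction assigns one state to each remainder
Number of remainders = 3

3


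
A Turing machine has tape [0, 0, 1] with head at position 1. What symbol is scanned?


Tape: [0, 0, 1]
Positions: 0 1 2
Values:    0 0 1
Head at position 1
tape[1] = 0

0


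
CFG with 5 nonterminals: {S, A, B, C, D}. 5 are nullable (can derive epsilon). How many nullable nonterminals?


Nonterminals: {S, A, B, C, D}
A nonterminal is nullable if it can derive epsilon
Counting nullable nonterminals: 5
Total nullable = 5

5


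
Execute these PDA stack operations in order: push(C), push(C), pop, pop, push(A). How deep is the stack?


Tracing stack operations:
  push(C) -> stack = [C], depth=1
  push(C) -> stack = [C,C], depth=2
  pop -> removed C, stack = [C], depth=1
  pop -> removed C, stack = [], depth=0
  push(A) -> stack = [A], depth=1
Final depth = 1

1


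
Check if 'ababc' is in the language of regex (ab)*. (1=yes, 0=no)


Pattern: (ab)*
String: 'ababc'
Pattern requires: zero or more repetitions of 'ab'
Length 5 is odd -> cannot be (ab)* -> no match
Result: 0

0


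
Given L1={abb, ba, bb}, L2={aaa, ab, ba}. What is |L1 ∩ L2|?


L1 = {abb, ba, bb}
L2 = {aaa, ab, ba}
Checking each string in L1 against L2:
  'abb': in L2? No
  'ba': in L2? Yes
  'bb': in L2? No
Intersection = {ba}
|L1 ∩ L2| = 1

1


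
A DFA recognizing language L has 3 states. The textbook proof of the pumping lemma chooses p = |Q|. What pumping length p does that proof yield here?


Pumping lemma for regular languages (standard proof):
Take p = |Q|, the number of DFA states.
Any string of length >= |Q| passes through |Q|+1 states while reading its first |Q| symbols,
so by pigeonhole some state repeats, giving the loop that can be pumped.
Here |Q| = 3
Therefore the proof uses p = 3

3


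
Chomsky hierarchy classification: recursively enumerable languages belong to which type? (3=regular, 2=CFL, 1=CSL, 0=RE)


Chomsky hierarchy levels:
  Type 3: Regular (DFA/NFA/regex)
  Type 2: Context-free (PDA)
  Type 1: Context-sensitive
  Type 0: Recursively enumerable (TM)
'recursively enumerable' corresponds to Type 0

0


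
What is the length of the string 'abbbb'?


String: 'abbbb'
Counting characters:
  'a' appears 1 time(s)
  'b' appears 4 time(s)
Total length = 1 + 4 = 5

5


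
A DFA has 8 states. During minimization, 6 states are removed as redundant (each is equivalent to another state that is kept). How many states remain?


Original DFA: 8 states
Redundant states removed: 6
Minimized states = original - removed
= 8 - 6
= 2

2


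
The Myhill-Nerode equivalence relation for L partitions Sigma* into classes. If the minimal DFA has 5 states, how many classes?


Myhill-Nerode theorem:
Number of equivalence classes = number of states in minimal DFA
Minimal DFA states = 5
Therefore equivalence classes = 5

5


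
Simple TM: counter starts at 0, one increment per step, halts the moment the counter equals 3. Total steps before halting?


Counter starts at 0. Counting sequence:
  Step 1: counter = 1
  Step 2: counter = 2
  Step 3: counter = 3
Counter reached 3 -> halt
Total steps = 3

3


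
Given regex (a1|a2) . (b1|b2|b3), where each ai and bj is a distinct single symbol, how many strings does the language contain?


First group: 2 alternatives
Second group: 3 alternatives
Concatenation: each choice from group 1 pairs with each from group 2
Total = 2 x 3 = 6

6


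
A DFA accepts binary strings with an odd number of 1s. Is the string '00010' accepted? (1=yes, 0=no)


DFA has 2 states: q_even (start, accept=no) and q_odd
Processing string '00010' character by character:
  Position 0: read '0', 1-count=0 -> q_even (no change)
  Position 1: read '0', 1-count=0 -> q_even (no change)
  Position 2: read '0', 1-count=0 -> q_even (no change)
  Position 3: read '1', 1-count=1 -> q_odd
  Position 4: read '0', 1-count=1 -> q_odd (no change)
Final state: q_odd, total 1s = 1 (odd); the DFA requires an odd count -> accept

1


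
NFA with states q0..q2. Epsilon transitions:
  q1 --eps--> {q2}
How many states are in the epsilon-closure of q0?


Starting from q0
Initialize closure = {q0}
q0 has no outgoing epsilon transitions -> nothing to add
Final closure: {q0}
Size = 1

1


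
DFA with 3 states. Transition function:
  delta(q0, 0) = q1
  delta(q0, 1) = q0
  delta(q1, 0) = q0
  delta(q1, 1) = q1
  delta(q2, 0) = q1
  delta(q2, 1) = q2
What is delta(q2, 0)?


Looking up transition function:
delta(q2, 0) in the table
Row: q2, Column: 0
Result: q1

q1


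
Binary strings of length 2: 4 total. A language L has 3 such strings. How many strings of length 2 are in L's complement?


Alphabet: {0,1}
String length: 2
Total strings of length 2 = 2^2 = 4
Strings in L = 3
Complement = total - |L|
= 4 - 3
= 1

1


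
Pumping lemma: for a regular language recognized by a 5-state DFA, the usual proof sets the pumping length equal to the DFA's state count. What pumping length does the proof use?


Pumping lemma for regular languages (standard proof):
Take p = |Q|, the number of DFA states.
Any string of length >= |Q| passes through |Q|+1 states while reading its first |Q| symbols,
so by pigeonhole some state repeats, giving the loop that can be pumped.
Here |Q| = 5
Therefore the proof uses p = 5

5


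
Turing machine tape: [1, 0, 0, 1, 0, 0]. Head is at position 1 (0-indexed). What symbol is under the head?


Tape: [1, 0, 0, 1, 0, 0]
Positions: 0 1 2 3 4 5
Values:    1 0 0 1 0 0
Head at position 1
tape[1] = 0

0


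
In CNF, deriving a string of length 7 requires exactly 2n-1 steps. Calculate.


Chomsky Normal Form derivation:
String length n = 7
Each step either:
  - Splits a nonterminal into two (n-1 such steps)
  - Converts a nonterminal to terminal (n such steps)
Total = (n-1) + n = 2n - 1
= 2(7) - 1
= 14 - 1
= 13

13


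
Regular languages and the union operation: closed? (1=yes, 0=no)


Regular languages are closed under all standard operations:
- Union: Yes (product construction)
- Intersection: Yes (product construction)
- Complement: Yes (swap accept/reject)
- Concatenation: Yes (NFA construction)
Operation: union -> Closed

1


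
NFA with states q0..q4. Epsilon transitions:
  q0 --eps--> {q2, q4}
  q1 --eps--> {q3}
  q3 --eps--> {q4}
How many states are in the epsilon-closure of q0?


Starting from q0
Initialize closure = {q0}
Follow epsilon from q0 -> add q2
Follow epsilon from q0 -> add q4
Final closure: {q0, q2, q4}
Size = 3

3


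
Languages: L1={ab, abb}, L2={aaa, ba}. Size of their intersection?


L1 = {ab, abb}
L2 = {aaa, ba}
Checking each string in L1 against L2:
  'ab': in L2? No
  'abb': in L2? No
Intersection = {}
|L1 ∩ L2| = 0

0


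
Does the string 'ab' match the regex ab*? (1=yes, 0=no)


Pattern: ab*
String: 'ab'
Pattern requires: exactly one 'a' followed by zero or more 'b's
First char is 'a' -> OK
Rest 'b': all b's? Yes
Result: 1

1


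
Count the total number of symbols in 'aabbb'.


String: 'aabbb'
Counting characters:
  'a' appears 2 time(s)
  'b' appears 3 time(s)
Total length = 2 + 3 = 5

5


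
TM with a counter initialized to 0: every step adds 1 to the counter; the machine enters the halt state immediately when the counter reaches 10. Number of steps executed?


Counter starts at 0. Counting sequence:
  Step 1: counter = 1
  Step 2: counter = 2
  Step 3: counter = 3
  Step 4: counter = 4
  Step 5: counter = 5
  Step 6: counter = 6
  ...
  Step 10: counter = 10
Counter reached 10 -> halt
Total steps = 10

10


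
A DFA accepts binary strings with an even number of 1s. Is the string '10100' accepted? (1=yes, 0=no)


DFA has 2 states: q_even (start, accept=yes) and q_odd
Processing string '10100' character by character:
  Position 0: read '1', 1-count=1 -> q_odd
  Position 1: read '0', 1-count=1 -> q_odd (no change)
  Position 2: read '1', 1-count=2 -> q_even
  Position 3: read '0', 1-count=2 -> q_even (no change)
  Position 4: read '0', 1-count=2 -> q_even (no change)
Final state: q_even, total 1s = 2 (even); the DFA requires an even count -> accept

1


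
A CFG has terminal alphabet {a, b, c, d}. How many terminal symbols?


Terminal symbols: a, b, c, d
Counting each: a (#1), b (#2), c (#3), d (#4)
Total = 4

4


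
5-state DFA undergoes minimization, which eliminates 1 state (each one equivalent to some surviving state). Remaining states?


Original DFA: 5 states
Redundant states removed: 1
Minimized states = original - removed
= 5 - 1
= 4

4


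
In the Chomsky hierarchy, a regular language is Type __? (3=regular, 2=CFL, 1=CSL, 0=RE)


Chomsky hierarchy levels:
  Type 3: Regular (DFA/NFA/regex)
  Type 2: Context-free (PDA)
  Type 1: Context-sensitive
  Type 0: Recursively enumerable (TM)
'regular' corresponds to Type 3

3


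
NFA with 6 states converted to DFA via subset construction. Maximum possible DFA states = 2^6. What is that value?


NFA has 6 states
Subset construction: each DFA state = subset of NFA states
Maximum subsets = 2^6
2^6 = 64

64


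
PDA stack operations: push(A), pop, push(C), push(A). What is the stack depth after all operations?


Tracing stack operations:
  push(A) -> stack = [A], depth=1
  pop -> removed A, stack = [], depth=0
  push(C) -> stack = [C], depth=1
  push(A) -> stack = [C,A], depth=2
Final depth = 2

2


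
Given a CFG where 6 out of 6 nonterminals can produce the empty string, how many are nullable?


Nonterminals: {S, A, B, C, D, E}
A nonterminal is nullable if it can derive epsilon
Counting nullable nonterminals: 6
Total nullable = 6

6


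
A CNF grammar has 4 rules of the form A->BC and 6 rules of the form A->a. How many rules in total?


CNF allows two rule forms:
  A -> BC (binary): 4 rules
  A -> a (terminal): 6 rules
Total = 4 + 6 = 10

10


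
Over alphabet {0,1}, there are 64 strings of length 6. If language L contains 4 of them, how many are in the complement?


Alphabet: {0,1}
String length: 6
Total strings of length 6 = 2^6 = 64
Strings in L = 4
Complement = total - |L|
= 64 - 4
= 60

60


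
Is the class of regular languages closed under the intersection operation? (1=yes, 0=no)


Regular languages are closed under:
- Union (DFA product construction)
- Intersection (DFA product construction)
- Complement (swap accept/reject states)
- Concatenation (NFA construction)
- Kleene star (NFA construction)
intersection is in this list
Therefore: closed

1


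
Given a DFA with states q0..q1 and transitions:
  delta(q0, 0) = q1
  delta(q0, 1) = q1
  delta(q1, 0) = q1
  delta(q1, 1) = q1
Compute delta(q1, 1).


Looking up transition function:
delta(q1, 1) in the table
Row: q1, Column: 1
Result: q1

q1


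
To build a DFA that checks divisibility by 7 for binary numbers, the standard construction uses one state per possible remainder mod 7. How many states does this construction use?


Divisibility by 7 is tracked via the remainder mod 7: 0, 1, ..., 6
The construction assigns one state to each remainder
Number of remainders = 7

7


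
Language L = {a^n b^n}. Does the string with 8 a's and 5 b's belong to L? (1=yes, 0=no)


Language requires equal numbers of a's and b's
PDA pushes for each 'a', pops for each 'b'
Number of a's = 8
Number of b's = 5
8 != 5 -> Reject

0


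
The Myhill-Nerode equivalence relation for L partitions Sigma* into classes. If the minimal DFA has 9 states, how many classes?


Myhill-Nerode theorem:
Number of equivalence classes = number of states in minimal DFA
Minimal DFA states = 9
Therefore equivalence classes = 9

9


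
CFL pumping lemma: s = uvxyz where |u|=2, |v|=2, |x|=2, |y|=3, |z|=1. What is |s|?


|s| = |u| + |v| + |x| + |y| + |z|
= 2 + 2 + 2 + 3 + 1
= 4 + 2 + 4
= 6 + 4
= 10

10


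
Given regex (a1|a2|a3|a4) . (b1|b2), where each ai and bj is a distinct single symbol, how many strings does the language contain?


First group: 4 alternatives
Second group: 2 alternatives
Concatenation: each choice from group 1 pairs with each from group 2
Total = 4 x 2 = 8

8


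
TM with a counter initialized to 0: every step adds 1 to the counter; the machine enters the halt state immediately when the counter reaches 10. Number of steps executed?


Counter starts at 0. Counting sequence:
  Step 1: counter = 1
  Step 2: counter = 2
  Step 3: counter = 3
  Step 4: counter = 4
  Step 5: counter = 5
  Step 6: counter = 6
  ...
  Step 10: counter = 10
Counter reached 10 -> halt
Total steps = 10

10


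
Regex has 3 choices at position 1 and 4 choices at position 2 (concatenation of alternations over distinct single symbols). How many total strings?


First group: 3 alternatives
Second group: 4 alternatives
Concatenation: each choice from group 1 pairs with each from group 2
Total = 3 x 4 = 12

12


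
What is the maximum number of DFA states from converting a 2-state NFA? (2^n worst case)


NFA has 2 states
Subset construction: each DFA state = subset of NFA states
Maximum subsets = 2^2
2^2 = 4

4


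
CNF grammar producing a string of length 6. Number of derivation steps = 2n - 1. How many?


Chomsky Normal Form derivation:
String length n = 6
Each step either:
  - Splits a nonterminal into two (n-1 such steps)
  - Converts a nonterminal to terminal (n such steps)
Total = (n-1) + n = 2n - 1
= 2(6) - 1
= 12 - 1
= 11

11


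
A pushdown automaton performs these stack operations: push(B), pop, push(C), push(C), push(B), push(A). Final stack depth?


Tracing stack operations:
  push(B) -> stack = [B], depth=1
  pop -> removed B, stack = [], depth=0
  push(C) -> stack = [C], depth=1
  push(C) -> stack = [C,C], depth=2
  push(B) -> stack = [C,C,B], depth=3
  push(A) -> stack = [C,C,B,A], depth=4
Final depth = 4

4


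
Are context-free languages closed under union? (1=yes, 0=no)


CFL closure properties:
  Closed under: union, concatenation, Kleene star
  NOT closed under: intersection, complement
Operation 'union' is in closed list -> Yes (closed)

1


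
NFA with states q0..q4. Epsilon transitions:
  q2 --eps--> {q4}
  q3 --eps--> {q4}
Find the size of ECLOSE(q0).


Starting from q0
Initialize closure = {q0}
q0 has no outgoing epsilon transitions -> nothing to add
Final closure: {q0}
Size = 1

1


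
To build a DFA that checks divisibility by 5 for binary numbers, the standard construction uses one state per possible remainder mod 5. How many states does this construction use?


Divisibility by 5 is tracked via the remainder mod 5: 0, 1, ..., 4
The construction assigns one state to each remainder
Number of remainders = 5

5


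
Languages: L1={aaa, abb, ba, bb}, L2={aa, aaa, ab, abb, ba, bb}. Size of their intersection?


L1 = {aaa, abb, ba, bb}
L2 = {aa, aaa, ab, abb, ba, bb}
Checking each string in L1 against L2:
  'aaa': in L2? Yes
  'abb': in L2? Yes
  'ba': in L2? Yes
  'bb': in L2? Yes
Intersection = {aaa, abb, ba, bb}
|L1 ∩ L2| = 4

4


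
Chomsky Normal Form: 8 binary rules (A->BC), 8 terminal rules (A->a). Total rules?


CNF allows two rule forms:
  A -> BC (binary): 8 rules
  A -> a (terminal): 8 rules
Total = 8 + 8 = 16

16


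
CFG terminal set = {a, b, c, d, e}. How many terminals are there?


Terminal symbols: a, b, c, d, e
Counting each: a (#1), b (#2), c (#3), d (#4), e (#5)
Total = 5

5


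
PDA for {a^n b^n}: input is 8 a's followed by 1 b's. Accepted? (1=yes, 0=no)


Language requires equal numbers of a's and b's
PDA pushes for each 'a', pops for each 'b'
Number of a's = 8
Number of b's = 1
8 != 1 -> Reject

0


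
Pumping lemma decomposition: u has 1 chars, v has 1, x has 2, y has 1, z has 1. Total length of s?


|s| = |u| + |v| + |x| + |y| + |z|
= 1 + 1 + 2 + 1 + 1
= 2 + 2 + 2
= 4 + 2
= 6

6


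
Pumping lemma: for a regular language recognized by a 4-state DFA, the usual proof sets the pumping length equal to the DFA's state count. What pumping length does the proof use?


Pumping lemma for regular languages (standard proof):
Take p = |Q|, the number of DFA states.
Any string of length >= |Q| passes through |Q|+1 states while reading its first |Q| symbols,
so by pigeonhole some state repeats, giving the loop that can be pumped.
Here |Q| = 4
Therefore the proof uses p = 4

4


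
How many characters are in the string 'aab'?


String: 'aab'
Counting characters:
  'a' appears 2 time(s)
  'b' appears 1 time(s)
Total length = 2 + 1 = 3

3


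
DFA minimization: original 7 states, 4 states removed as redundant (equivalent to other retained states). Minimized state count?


Original DFA: 7 states
Redundant states removed: 4
Minimized states = original - removed
= 7 - 4
= 3

3


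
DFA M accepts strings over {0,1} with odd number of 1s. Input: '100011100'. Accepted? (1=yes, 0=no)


DFA has 2 states: q_even (start, accept=no) and q_odd
Processing string '100011100' character by character:
  Position 0: read '1', 1-count=1 -> q_odd
  Position 1: read '0', 1-count=1 -> q_odd (no change)
  Position 2: read '0', 1-count=1 -> q_odd (no change)
  Position 3: read '0', 1-count=1 -> q_odd (no change)
  Position 4: read '1', 1-count=2 -> q_even
  Position 5: read '1', 1-count=3 -> q_odd
  Position 6: read '1', 1-count=4 -> q_even
  Position 7: read '0', 1-count=4 -> q_even (no change)
  Position 8: read '0', 1-count=4 -> q_even (no change)
Final state: q_even, total 1s = 4 (even); the DFA requires an odd count -> reject

0


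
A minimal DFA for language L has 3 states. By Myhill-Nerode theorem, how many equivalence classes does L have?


Myhill-Nerode theorem:
Number of equivalence classes = number of states in minimal DFA
Minimal DFA states = 3
Therefore equivalence classes = 3

3


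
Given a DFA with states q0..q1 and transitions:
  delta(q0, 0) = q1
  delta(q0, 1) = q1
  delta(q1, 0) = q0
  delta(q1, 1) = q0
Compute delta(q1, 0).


Looking up transition function:
delta(q1, 0) in the table
Row: q1, Column: 0
Result: q0

q0


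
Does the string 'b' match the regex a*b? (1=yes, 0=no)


Pattern: a*b
String: 'b'
Pattern requires: zero or more 'a's followed by exactly one 'b'
Found 0 leading 'a's
Remaining: 'b'
Remaining is exactly 'b' -> match
Result: 1

1


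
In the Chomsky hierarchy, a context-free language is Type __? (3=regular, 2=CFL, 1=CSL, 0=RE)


Chomsky hierarchy levels:
  Type 3: Regular (DFA/NFA/regex)
  Type 2: Context-free (PDA)
  Type 1: Context-sensitive
  Type 0: Recursively enumerable (TM)
'context-free' corresponds to Type 2

2


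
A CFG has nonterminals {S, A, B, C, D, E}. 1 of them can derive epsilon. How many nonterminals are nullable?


Nonterminals: {S, A, B, C, D, E}
A nonterminal is nullable if it can derive epsilon
Counting nullable nonterminals: 1
Total nullable = 1

1


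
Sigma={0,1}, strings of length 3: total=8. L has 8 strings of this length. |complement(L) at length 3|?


Alphabet: {0,1}
String length: 3
Total strings of length 3 = 2^3 = 8
Strings in L = 8
Complement = total - |L|
= 8 - 8
= 0

0


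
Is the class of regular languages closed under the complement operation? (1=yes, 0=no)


Regular languages are closed under:
- Union (DFA product construction)
- Intersection (DFA product construction)
- Complement (swap accept/reject states)
- Concatenation (NFA construction)
- Kleene star (NFA construction)
complement is in this list
Therefore: closed

1


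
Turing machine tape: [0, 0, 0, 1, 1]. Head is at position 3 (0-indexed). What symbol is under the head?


Tape: [0, 0, 0, 1, 1]
Positions: 0 1 2 3 4
Values:    0 0 0 1 1
Head at position 3
tape[3] = 1

1


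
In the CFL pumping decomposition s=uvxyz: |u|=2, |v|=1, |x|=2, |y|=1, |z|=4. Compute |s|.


|s| = |u| + |v| + |x| + |y| + |z|
= 2 + 1 + 2 + 1 + 4
= 3 + 2 + 5
= 5 + 5
= 10

10


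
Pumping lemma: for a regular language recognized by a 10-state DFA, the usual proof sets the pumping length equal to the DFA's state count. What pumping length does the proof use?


Pumping lemma for regular languages (standard proof):
Take p = |Q|, the number of DFA states.
Any string of length >= |Q| passes through |Q|+1 states while reading its first |Q| symbols,
so by pigeonhole some state repeats, giving the loop that can be pumped.
Here |Q| = 10
Therefore the proof uses p = 10

10


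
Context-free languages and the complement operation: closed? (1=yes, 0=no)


CFL closure properties:
  Closed under: union, concatenation, Kleene star
  NOT closed under: intersection, complement
Operation 'complement' is in not-closed list -> No (not closed)

0


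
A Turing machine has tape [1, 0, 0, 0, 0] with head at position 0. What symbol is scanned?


Tape: [1, 0, 0, 0, 0]
Positions: 0 1 2 3 4
Values:    1 0 0 0 0
Head at position 0
tape[0] = 1

1


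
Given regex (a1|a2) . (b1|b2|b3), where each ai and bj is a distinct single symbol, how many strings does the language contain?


First group: 2 alternatives
Second group: 3 alternatives
Concatenation: each choice from group 1 pairs with each from group 2
Total = 2 x 3 = 6

6


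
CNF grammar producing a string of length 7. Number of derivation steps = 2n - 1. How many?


Chomsky Normal Form derivation:
String length n = 7
Each step either:
  - Splits a nonterminal into two (n-1 such steps)
  - Converts a nonterminal to terminal (n such steps)
Total = (n-1) + n = 2n - 1
= 2(7) - 1
= 14 - 1
= 13

13


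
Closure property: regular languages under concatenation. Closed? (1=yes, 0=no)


Regular languages are closed under:
- Union (DFA product construction)
- Intersection (DFA product construction)
- Complement (swap accept/reject states)
- Concatenation (NFA construction)
- Kleene star (NFA construction)
concatenation is in this list
Therefore: closed

1


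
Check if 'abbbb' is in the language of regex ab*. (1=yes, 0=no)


Pattern: ab*
String: 'abbbb'
Pattern requires: exactly one 'a' followed by zero or more 'b's
First char is 'a' -> OK
Rest 'bbbb': all b's? Yes
Result: 1

1


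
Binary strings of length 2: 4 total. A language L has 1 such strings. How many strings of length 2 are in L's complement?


Alphabet: {0,1}
String length: 2
Total strings of length 2 = 2^2 = 4
Strings in L = 1
Complement = total - |L|
= 4 - 1
= 3

3


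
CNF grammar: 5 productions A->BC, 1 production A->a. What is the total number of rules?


CNF allows two rule forms:
  A -> BC (binary): 5 rules
  A -> a (terminal): 1 rule
Total = 5 + 1 = 6

6


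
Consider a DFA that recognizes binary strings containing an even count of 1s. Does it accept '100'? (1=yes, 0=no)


DFA has 2 states: q_even (start, accept=yes) and q_odd
Processing string '100' character by character:
  Position 0: read '1', 1-count=1 -> q_odd
  Position 1: read '0', 1-count=1 -> q_odd (no change)
  Position 2: read '0', 1-count=1 -> q_odd (no change)
Final state: q_odd, total 1s = 1 (odd); the DFA requires an even count -> reject

0


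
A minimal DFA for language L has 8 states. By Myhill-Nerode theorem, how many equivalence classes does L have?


Myhill-Nerode theorem:
Number of equivalence classes = number of states in minimal DFA
Minimal DFA states = 8
Therefore equivalence classes = 8

8


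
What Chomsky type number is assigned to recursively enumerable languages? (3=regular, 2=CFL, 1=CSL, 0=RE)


Chomsky hierarchy levels:
  Type 3: Regular (DFA/NFA/regex)
  Type 2: Context-free (PDA)
  Type 1: Context-sensitive
  Type 0: Recursively enumerable (TM)
'recursively enumerable' corresponds to Type 0

0


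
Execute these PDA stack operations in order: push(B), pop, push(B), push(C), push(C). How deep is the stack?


Tracing stack operations:
  push(B) -> stack = [B], depth=1
  pop -> removed B, stack = [], depth=0
  push(B) -> stack = [B], depth=1
  push(C) -> stack = [B,C], depth=2
  push(C) -> stack = [B,C,C], depth=3
Final depth = 3

3


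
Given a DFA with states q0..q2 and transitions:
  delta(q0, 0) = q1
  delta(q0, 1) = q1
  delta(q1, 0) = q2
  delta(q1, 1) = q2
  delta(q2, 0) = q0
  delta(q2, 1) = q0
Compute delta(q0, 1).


Looking up transition function:
delta(q0, 1) in the table
Row: q0, Column: 1
Result: q1

q1


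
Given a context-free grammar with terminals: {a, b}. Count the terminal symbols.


Terminal symbols: a, b
Counting each: a (#1), b (#2)
Total = 2

2


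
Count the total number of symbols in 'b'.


String: 'b'
Counting characters:
  'b' appears 1 time(s)
Total length = 0 + 1 = 1

1


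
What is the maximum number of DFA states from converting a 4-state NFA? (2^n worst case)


NFA has 4 states
Subset construction: each DFA state = subset of NFA states
Maximum subsets = 2^4
2^4 = 16

16


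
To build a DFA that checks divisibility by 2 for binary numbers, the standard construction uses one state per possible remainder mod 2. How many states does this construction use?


Divisibility by 2 is tracked via the remainder mod 2: 0, 1, ..., 1
The construction assigns one state to each remainder
Number of remainders = 2

2


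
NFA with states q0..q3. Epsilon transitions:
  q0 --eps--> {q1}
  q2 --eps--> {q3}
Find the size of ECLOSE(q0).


Starting from q0
Initialize closure = {q0}
Follow epsilon from q0 -> add q1
Final closure: {q0, q1}
Size = 2

2


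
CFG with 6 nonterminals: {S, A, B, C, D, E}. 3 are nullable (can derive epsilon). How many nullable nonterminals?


Nonterminals: {S, A, B, C, D, E}
A nonterminal is nullable if it can derive epsilon
Counting nullable nonterminals: 3
Total nullable = 3

3


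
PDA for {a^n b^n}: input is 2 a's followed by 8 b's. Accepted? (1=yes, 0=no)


Language requires equal numbers of a's and b's
PDA pushes for each 'a', pops for each 'b'
Number of a's = 2
Number of b's = 8
2 != 8 -> Reject

0


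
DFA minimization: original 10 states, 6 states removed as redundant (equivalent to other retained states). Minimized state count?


Original DFA: 10 states
Redundant states removed: 6
Minimized states = original - removed
= 10 - 6
= 4

4


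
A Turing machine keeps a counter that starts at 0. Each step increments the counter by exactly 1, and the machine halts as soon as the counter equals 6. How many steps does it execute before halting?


Counter starts at 0. Counting sequence:
  Step 1: counter = 1
  Step 2: counter = 2
  Step 3: counter = 3
  Step 4: counter = 4
  Step 5: counter = 5
  Step 6: counter = 6
Counter reached 6 -> halt
Total steps = 6

6


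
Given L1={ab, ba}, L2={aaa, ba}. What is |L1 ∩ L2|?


L1 = {ab, ba}
L2 = {aaa, ba}
Checking each string in L1 against L2:
  'ab': in L2? No
  'ba': in L2? Yes
Intersection = {ba}
|L1 ∩ L2| = 1

1


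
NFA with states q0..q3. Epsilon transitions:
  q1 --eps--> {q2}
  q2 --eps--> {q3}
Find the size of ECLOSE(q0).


Starting from q0
Initialize closure = {q0}
q0 has no outgoing epsilon transitions -> nothing to add
Final closure: {q0}
Size = 1

1


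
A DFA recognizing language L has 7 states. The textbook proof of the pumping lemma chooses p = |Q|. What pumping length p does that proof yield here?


Pumping lemma for regular languages (standard proof):
Take p = |Q|, the number of DFA states.
Any string of length >= |Q| passes through |Q|+1 states while reading its first |Q| symbols,
so by pigeonhole some state repeats, giving the loop that can be pumped.
Here |Q| = 7
Therefore the proof uses p = 7

7


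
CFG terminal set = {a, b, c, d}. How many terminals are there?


Terminal symbols: a, b, c, d
Counting each: a (#1), b (#2), c (#3), d (#4)
Total = 4

4


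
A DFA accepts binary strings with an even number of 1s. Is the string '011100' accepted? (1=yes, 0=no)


DFA has 2 states: q_even (start, accept=yes) and q_odd
Processing string '011100' character by character:
  Position 0: read '0', 1-count=0 -> q_even (no change)
  Position 1: read '1', 1-count=1 -> q_odd
  Position 2: read '1', 1-count=2 -> q_even
  Position 3: read '1', 1-count=3 -> q_odd
  Position 4: read '0', 1-count=3 -> q_odd (no change)
  Position 5: read '0', 1-count=3 -> q_odd (no change)
Final state: q_odd, total 1s = 3 (odd); the DFA requires an even count -> reject

0


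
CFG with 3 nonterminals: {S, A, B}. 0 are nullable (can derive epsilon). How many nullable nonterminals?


Nonterminals: {S, A, B}
A nonterminal is nullable if it can derive epsilon
Counting nullable nonterminals: 0
Total nullable = 0

0


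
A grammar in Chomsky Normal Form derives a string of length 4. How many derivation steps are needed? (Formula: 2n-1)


Chomsky Normal Form derivation:
String length n = 4
Each step either:
  - Splits a nonterminal into two (n-1 such steps)
  - Converts a nonterminal to terminal (n such steps)
Total = (n-1) + n = 2n - 1
= 2(4) - 1
= 8 - 1
= 7

7


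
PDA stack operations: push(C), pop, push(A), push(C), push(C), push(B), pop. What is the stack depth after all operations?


Tracing stack operations:
  push(C) -> stack = [C], depth=1
  pop -> removed C, stack = [], depth=0
  push(A) -> stack = [A], depth=1
  push(C) -> stack = [A,C], depth=2
  push(C) -> stack = [A,C,C], depth=3
  push(B) -> stack = [A,C,C,B], depth=4
  pop -> removed B, stack = [A,C,C], depth=3
Final depth = 3

3


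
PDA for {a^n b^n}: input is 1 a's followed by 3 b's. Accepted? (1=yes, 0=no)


Language requires equal numbers of a's and b's
PDA pushes for each 'a', pops for each 'b'
Number of a's = 1
Number of b's = 3
1 != 3 -> Reject

0


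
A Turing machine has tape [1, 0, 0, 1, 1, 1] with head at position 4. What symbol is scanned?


Tape: [1, 0, 0, 1, 1, 1]
Positions: 0 1 2 3 4 5
Values:    1 0 0 1 1 1
Head at position 4
tape[4] = 1

1


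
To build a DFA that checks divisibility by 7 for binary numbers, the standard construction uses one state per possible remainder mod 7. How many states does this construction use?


Divisibility by 7 is tracked via the remainder mod 7: 0, 1, ..., 6
The construction assigns one state to each remainder
Number of remainders = 7

7


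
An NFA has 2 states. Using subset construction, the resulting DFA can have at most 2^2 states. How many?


NFA has 2 states
Subset construction: each DFA state = subset of NFA states
Maximum subsets = 2^2
2^2 = 4

4


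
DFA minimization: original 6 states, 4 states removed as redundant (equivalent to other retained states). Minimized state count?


Original DFA: 6 states
Redundant states removed: 4
Minimized states = original - removed
= 6 - 4
= 2

2


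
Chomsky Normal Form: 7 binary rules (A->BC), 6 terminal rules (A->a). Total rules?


CNF allows two rule forms:
  A -> BC (binary): 7 rules
  A -> a (terminal): 6 rules
Total = 7 + 6 = 13

13


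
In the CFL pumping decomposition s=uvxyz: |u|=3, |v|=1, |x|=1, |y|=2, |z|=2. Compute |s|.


|s| = |u| + |v| + |x| + |y| + |z|
= 3 + 1 + 1 + 2 + 2
= 4 + 1 + 4
= 5 + 4
= 9

9


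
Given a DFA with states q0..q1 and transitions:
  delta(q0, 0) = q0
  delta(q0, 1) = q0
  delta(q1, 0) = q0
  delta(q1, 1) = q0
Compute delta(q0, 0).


Looking up transition function:
delta(q0, 0) in the table
Row: q0, Column: 0
Result: q0

q0


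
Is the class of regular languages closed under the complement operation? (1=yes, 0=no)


Regular languages are closed under:
- Union (DFA product construction)
- Intersection (DFA product construction)
- Complement (swap accept/reject states)
- Concatenation (NFA construction)
- Kleene star (NFA construction)
complement is in this list
Therefore: closed

1


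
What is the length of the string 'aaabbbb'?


String: 'aaabbbb'
Counting characters:
  'a' appears 3 time(s)
  'b' appears 4 time(s)
Total length = 3 + 4 = 7

7


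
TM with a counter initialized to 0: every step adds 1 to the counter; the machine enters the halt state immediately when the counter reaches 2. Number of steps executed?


Counter starts at 0. Counting sequence:
  Step 1: counter = 1
  Step 2: counter = 2
Counter reached 2 -> halt
Total steps = 2

2


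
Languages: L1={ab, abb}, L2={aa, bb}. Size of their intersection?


L1 = {ab, abb}
L2 = {aa, bb}
Checking each string in L1 against L2:
  'ab': in L2? No
  'abb': in L2? No
Intersection = {}
|L1 ∩ L2| = 0

0


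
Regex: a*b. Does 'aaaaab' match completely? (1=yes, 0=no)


Pattern: a*b
String: 'aaaaab'
Pattern requires: zero or more 'a's followed by exactly one 'b'
Found 5 leading 'a's
Remaining: 'b'
Remaining is exactly 'b' -> match
Result: 1

1


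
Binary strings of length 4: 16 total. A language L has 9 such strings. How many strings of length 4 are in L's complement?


Alphabet: {0,1}
String length: 4
Total strings of length 4 = 2^4 = 16
Strings in L = 9
Complement = total - |L|
= 16 - 9
= 7

7


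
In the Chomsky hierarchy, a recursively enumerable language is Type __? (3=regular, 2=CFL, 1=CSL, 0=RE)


Chomsky hierarchy levels:
  Type 3: Regular (DFA/NFA/regex)
  Type 2: Context-free (PDA)
  Type 1: Context-sensitive
  Type 0: Recursively enumerable (TM)
'recursively enumerable' corresponds to Type 0

0


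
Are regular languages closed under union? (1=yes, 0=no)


Regular languages are closed under all standard operations:
- Union: Yes (product construction)
- Intersection: Yes (product construction)
- Complement: Yes (swap accept/reject)
- Concatenation: Yes (NFA construction)
Operation: union -> Closed

1


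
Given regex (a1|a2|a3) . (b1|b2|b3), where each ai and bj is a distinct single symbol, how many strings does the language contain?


First group: 3 alternatives
Second group: 3 alternatives
Concatenation: each choice from group 1 pairs with each from group 2
Total = 3 x 3 = 9

9


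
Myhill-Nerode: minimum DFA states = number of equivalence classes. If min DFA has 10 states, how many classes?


Myhill-Nerode theorem:
Number of equivalence classes = number of states in minimal DFA
Minimal DFA states = 10
Therefore equivalence classes = 10

10


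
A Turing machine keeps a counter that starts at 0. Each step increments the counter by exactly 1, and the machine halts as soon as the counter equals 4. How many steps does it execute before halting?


Counter starts at 0. Counting sequence:
  Step 1: counter = 1
  Step 2: counter = 2
  Step 3: counter = 3
  Step 4: counter = 4
Counter reached 4 -> halt
Total steps = 4

4


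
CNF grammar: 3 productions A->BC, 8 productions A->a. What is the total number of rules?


CNF allows two rule forms:
  A -> BC (binary): 3 rules
  A -> a (terminal): 8 rules
Total = 3 + 8 = 11

11


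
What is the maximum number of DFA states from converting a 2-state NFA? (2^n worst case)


NFA has 2 states
Subset construction: each DFA state = subset of NFA states
Maximum subsets = 2^2
2^2 = 4

4


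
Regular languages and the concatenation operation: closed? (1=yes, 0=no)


Regular languages are closed under all standard operations:
- Union: Yes (product construction)
- Intersection: Yes (product construction)
- Complement: Yes (swap accept/reject)
- Concatenation: Yes (NFA construction)
Operation: concatenation -> Closed

1


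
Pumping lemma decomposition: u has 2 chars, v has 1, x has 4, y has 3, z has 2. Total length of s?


|s| = |u| + |v| + |x| + |y| + |z|
= 2 + 1 + 4 + 3 + 2
= 3 + 4 + 5
= 7 + 5
= 12

12


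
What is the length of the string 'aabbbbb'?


String: 'aabbbbb'
Counting characters:
  'a' appears 2 time(s)
  'b' appears 5 time(s)
Total length = 2 + 5 = 7

7


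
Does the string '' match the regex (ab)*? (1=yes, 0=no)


Pattern: (ab)*
String: ''
Pattern requires: zero or more repetitions of 'ab'
Pairs: []
All pairs are 'ab'? Yes
Result: 1

1


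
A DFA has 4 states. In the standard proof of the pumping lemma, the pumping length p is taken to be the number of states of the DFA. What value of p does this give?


Pumping lemma for regular languages (standard proof):
Take p = |Q|, the number of DFA states.
Any string of length >= |Q| passes through |Q|+1 states while reading its first |Q| symbols,
so by pigeonhole some state repeats, giving the loop that can be pumped.
Here |Q| = 4
Therefore the proof uses p = 4

4


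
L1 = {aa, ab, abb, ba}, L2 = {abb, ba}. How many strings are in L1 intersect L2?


L1 = {aa, ab, abb, ba}
L2 = {abb, ba}
Checking each string in L1 against L2:
  'aa': in L2? No
  'ab': in L2? No
  'abb': in L2? Yes
  'ba': in L2? Yes
Intersection = {abb, ba}
|L1 ∩ L2| = 2

2


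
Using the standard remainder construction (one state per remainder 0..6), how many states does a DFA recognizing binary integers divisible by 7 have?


Divisibility by 7 is tracked via the remainder mod 7: 0, 1, ..., 6
The construction assigns one state to each remainder
Number of remainders = 7

7


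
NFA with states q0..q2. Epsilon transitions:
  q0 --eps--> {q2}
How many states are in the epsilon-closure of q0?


Starting from q0
Initialize closure = {q0}
Follow epsilon from q0 -> add q2
Final closure: {q0, q2}
Size = 2

2


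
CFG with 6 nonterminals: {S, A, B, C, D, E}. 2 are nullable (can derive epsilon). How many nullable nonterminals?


Nonterminals: {S, A, B, C, D, E}
A nonterminal is nullable if it can derive epsilon
Counting nullable nonterminals: 2
Total nullable = 2

2


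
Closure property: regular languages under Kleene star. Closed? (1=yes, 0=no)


Regular languages are closed under:
- Union (DFA product construction)
- Intersection (DFA product construction)
- Complement (swap accept/reject states)
- Concatenation (NFA construction)
- Kleene star (NFA construction)
Kleene star is in this list
Therefore: closed

1


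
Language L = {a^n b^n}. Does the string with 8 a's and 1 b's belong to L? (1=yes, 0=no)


Language requires equal numbers of a's and b's
PDA pushes for each 'a', pops for each 'b'
Number of a's = 8
Number of b's = 1
8 != 1 -> Reject

0


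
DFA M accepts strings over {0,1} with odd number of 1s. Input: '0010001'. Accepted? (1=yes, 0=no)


DFA has 2 states: q_even (start, accept=no) and q_odd
Processing string '0010001' character by character:
  Position 0: read '0', 1-count=0 -> q_even (no change)
  Position 1: read '0', 1-count=0 -> q_even (no change)
  Position 2: read '1', 1-count=1 -> q_odd
  Position 3: read '0', 1-count=1 -> q_odd (no change)
  Position 4: read '0', 1-count=1 -> q_odd (no change)
  Position 5: read '0', 1-count=1 -> q_odd (no change)
  Position 6: read '1', 1-count=2 -> q_even
Final state: q_even, total 1s = 2 (even); the DFA requires an odd count -> reject

0


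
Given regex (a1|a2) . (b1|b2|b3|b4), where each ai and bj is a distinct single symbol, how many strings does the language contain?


First group: 2 alternatives
Second group: 4 alternatives
Concatenation: each choice from group 1 pairs with each from group 2
Total = 2 x 4 = 8

8


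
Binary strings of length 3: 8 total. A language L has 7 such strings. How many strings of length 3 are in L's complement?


Alphabet: {0,1}
String length: 3
Total strings of length 3 = 2^3 = 8
Strings in L = 7
Complement = total - |L|
= 8 - 7
= 1

1


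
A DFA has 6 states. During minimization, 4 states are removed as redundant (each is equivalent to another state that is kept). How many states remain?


Original DFA: 6 states
Redundant states removed: 4
Minimized states = original - removed
= 6 - 4
= 2

2


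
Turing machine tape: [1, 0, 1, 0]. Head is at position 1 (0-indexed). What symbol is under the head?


Tape: [1, 0, 1, 0]
Positions: 0 1 2 3
Values:    1 0 1 0
Head at position 1
tape[1] = 0

0
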